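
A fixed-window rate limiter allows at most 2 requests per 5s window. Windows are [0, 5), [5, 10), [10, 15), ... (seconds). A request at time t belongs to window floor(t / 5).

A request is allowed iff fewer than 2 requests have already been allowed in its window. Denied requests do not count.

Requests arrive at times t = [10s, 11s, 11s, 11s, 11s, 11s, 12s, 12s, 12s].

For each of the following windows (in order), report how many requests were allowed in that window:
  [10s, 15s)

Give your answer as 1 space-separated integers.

Processing requests:
  req#1 t=10s (window 2): ALLOW
  req#2 t=11s (window 2): ALLOW
  req#3 t=11s (window 2): DENY
  req#4 t=11s (window 2): DENY
  req#5 t=11s (window 2): DENY
  req#6 t=11s (window 2): DENY
  req#7 t=12s (window 2): DENY
  req#8 t=12s (window 2): DENY
  req#9 t=12s (window 2): DENY

Allowed counts by window: 2

Answer: 2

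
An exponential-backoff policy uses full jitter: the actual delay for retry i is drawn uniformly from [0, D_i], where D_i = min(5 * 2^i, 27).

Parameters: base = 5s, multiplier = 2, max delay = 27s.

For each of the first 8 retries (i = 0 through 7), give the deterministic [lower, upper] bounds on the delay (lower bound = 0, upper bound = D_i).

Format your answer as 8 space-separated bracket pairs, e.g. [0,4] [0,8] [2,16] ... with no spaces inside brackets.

Computing bounds per retry:
  i=0: D_i=min(5*2^0,27)=5, bounds=[0,5]
  i=1: D_i=min(5*2^1,27)=10, bounds=[0,10]
  i=2: D_i=min(5*2^2,27)=20, bounds=[0,20]
  i=3: D_i=min(5*2^3,27)=27, bounds=[0,27]
  i=4: D_i=min(5*2^4,27)=27, bounds=[0,27]
  i=5: D_i=min(5*2^5,27)=27, bounds=[0,27]
  i=6: D_i=min(5*2^6,27)=27, bounds=[0,27]
  i=7: D_i=min(5*2^7,27)=27, bounds=[0,27]

Answer: [0,5] [0,10] [0,20] [0,27] [0,27] [0,27] [0,27] [0,27]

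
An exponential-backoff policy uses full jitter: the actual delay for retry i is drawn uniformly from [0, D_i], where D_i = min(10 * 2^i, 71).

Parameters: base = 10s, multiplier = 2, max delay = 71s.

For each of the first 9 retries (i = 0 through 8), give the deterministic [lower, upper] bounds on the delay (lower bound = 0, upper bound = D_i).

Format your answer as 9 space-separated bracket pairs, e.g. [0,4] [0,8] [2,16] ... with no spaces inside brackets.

Answer: [0,10] [0,20] [0,40] [0,71] [0,71] [0,71] [0,71] [0,71] [0,71]

Derivation:
Computing bounds per retry:
  i=0: D_i=min(10*2^0,71)=10, bounds=[0,10]
  i=1: D_i=min(10*2^1,71)=20, bounds=[0,20]
  i=2: D_i=min(10*2^2,71)=40, bounds=[0,40]
  i=3: D_i=min(10*2^3,71)=71, bounds=[0,71]
  i=4: D_i=min(10*2^4,71)=71, bounds=[0,71]
  i=5: D_i=min(10*2^5,71)=71, bounds=[0,71]
  i=6: D_i=min(10*2^6,71)=71, bounds=[0,71]
  i=7: D_i=min(10*2^7,71)=71, bounds=[0,71]
  i=8: D_i=min(10*2^8,71)=71, bounds=[0,71]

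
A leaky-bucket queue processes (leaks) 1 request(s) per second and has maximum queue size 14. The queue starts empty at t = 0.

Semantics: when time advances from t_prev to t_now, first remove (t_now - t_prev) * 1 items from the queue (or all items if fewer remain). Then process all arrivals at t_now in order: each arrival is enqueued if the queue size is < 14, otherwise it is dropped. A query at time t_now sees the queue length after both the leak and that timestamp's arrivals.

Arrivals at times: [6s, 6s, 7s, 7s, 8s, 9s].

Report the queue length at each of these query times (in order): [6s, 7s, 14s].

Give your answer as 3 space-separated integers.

Queue lengths at query times:
  query t=6s: backlog = 2
  query t=7s: backlog = 3
  query t=14s: backlog = 0

Answer: 2 3 0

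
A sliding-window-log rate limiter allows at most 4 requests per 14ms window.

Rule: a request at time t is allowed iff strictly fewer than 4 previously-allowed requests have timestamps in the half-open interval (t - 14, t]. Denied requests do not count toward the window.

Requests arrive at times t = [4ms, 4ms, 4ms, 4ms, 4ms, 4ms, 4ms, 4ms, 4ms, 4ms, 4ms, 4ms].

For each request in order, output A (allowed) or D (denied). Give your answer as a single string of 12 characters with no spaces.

Tracking allowed requests in the window:
  req#1 t=4ms: ALLOW
  req#2 t=4ms: ALLOW
  req#3 t=4ms: ALLOW
  req#4 t=4ms: ALLOW
  req#5 t=4ms: DENY
  req#6 t=4ms: DENY
  req#7 t=4ms: DENY
  req#8 t=4ms: DENY
  req#9 t=4ms: DENY
  req#10 t=4ms: DENY
  req#11 t=4ms: DENY
  req#12 t=4ms: DENY

Answer: AAAADDDDDDDD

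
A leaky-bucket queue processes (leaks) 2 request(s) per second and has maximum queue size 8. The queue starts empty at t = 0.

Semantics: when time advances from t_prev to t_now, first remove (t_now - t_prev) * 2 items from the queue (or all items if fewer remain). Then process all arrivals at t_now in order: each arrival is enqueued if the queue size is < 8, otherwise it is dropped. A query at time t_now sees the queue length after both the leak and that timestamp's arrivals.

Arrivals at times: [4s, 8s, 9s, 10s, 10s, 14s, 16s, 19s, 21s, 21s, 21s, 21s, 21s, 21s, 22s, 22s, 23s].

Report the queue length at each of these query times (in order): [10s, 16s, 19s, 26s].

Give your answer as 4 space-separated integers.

Queue lengths at query times:
  query t=10s: backlog = 2
  query t=16s: backlog = 1
  query t=19s: backlog = 1
  query t=26s: backlog = 0

Answer: 2 1 1 0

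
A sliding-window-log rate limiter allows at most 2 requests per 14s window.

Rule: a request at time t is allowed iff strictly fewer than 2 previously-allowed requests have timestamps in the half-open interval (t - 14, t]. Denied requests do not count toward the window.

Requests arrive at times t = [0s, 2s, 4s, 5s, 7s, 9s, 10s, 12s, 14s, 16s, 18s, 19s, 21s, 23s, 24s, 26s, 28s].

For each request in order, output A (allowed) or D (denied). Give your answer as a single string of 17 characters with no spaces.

Answer: AADDDDDDAADDDDDDA

Derivation:
Tracking allowed requests in the window:
  req#1 t=0s: ALLOW
  req#2 t=2s: ALLOW
  req#3 t=4s: DENY
  req#4 t=5s: DENY
  req#5 t=7s: DENY
  req#6 t=9s: DENY
  req#7 t=10s: DENY
  req#8 t=12s: DENY
  req#9 t=14s: ALLOW
  req#10 t=16s: ALLOW
  req#11 t=18s: DENY
  req#12 t=19s: DENY
  req#13 t=21s: DENY
  req#14 t=23s: DENY
  req#15 t=24s: DENY
  req#16 t=26s: DENY
  req#17 t=28s: ALLOW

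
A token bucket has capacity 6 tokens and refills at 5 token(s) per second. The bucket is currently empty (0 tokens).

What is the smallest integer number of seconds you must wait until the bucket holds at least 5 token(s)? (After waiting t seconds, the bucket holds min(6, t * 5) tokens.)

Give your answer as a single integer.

Need t * 5 >= 5, so t >= 5/5.
Smallest integer t = ceil(5/5) = 1.

Answer: 1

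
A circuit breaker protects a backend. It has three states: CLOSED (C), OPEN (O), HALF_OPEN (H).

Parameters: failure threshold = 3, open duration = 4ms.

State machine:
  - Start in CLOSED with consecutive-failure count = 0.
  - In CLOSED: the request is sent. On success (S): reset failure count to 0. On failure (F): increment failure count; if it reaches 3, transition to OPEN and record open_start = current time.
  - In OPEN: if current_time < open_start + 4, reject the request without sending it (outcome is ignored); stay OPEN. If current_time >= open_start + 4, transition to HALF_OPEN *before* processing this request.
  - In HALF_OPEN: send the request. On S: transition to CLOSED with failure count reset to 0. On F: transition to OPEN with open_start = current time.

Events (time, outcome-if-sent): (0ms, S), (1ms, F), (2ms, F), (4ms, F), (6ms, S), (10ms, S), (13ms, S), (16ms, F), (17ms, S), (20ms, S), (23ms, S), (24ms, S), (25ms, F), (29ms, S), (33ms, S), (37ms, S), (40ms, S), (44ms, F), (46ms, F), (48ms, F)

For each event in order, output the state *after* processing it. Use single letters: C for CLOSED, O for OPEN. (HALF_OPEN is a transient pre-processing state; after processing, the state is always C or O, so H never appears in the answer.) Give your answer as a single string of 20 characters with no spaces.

State after each event:
  event#1 t=0ms outcome=S: state=CLOSED
  event#2 t=1ms outcome=F: state=CLOSED
  event#3 t=2ms outcome=F: state=CLOSED
  event#4 t=4ms outcome=F: state=OPEN
  event#5 t=6ms outcome=S: state=OPEN
  event#6 t=10ms outcome=S: state=CLOSED
  event#7 t=13ms outcome=S: state=CLOSED
  event#8 t=16ms outcome=F: state=CLOSED
  event#9 t=17ms outcome=S: state=CLOSED
  event#10 t=20ms outcome=S: state=CLOSED
  event#11 t=23ms outcome=S: state=CLOSED
  event#12 t=24ms outcome=S: state=CLOSED
  event#13 t=25ms outcome=F: state=CLOSED
  event#14 t=29ms outcome=S: state=CLOSED
  event#15 t=33ms outcome=S: state=CLOSED
  event#16 t=37ms outcome=S: state=CLOSED
  event#17 t=40ms outcome=S: state=CLOSED
  event#18 t=44ms outcome=F: state=CLOSED
  event#19 t=46ms outcome=F: state=CLOSED
  event#20 t=48ms outcome=F: state=OPEN

Answer: CCCOOCCCCCCCCCCCCCCO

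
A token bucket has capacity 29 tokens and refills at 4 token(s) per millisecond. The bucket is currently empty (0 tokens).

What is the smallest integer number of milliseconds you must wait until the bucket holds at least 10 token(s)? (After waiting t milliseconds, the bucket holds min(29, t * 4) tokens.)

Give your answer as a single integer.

Answer: 3

Derivation:
Need t * 4 >= 10, so t >= 10/4.
Smallest integer t = ceil(10/4) = 3.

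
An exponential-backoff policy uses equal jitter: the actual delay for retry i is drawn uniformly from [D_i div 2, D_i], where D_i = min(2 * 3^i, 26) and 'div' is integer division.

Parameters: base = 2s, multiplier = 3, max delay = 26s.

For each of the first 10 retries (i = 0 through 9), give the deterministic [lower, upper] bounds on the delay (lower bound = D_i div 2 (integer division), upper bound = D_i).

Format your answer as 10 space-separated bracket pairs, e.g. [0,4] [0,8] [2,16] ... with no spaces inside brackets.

Answer: [1,2] [3,6] [9,18] [13,26] [13,26] [13,26] [13,26] [13,26] [13,26] [13,26]

Derivation:
Computing bounds per retry:
  i=0: D_i=min(2*3^0,26)=2, bounds=[1,2]
  i=1: D_i=min(2*3^1,26)=6, bounds=[3,6]
  i=2: D_i=min(2*3^2,26)=18, bounds=[9,18]
  i=3: D_i=min(2*3^3,26)=26, bounds=[13,26]
  i=4: D_i=min(2*3^4,26)=26, bounds=[13,26]
  i=5: D_i=min(2*3^5,26)=26, bounds=[13,26]
  i=6: D_i=min(2*3^6,26)=26, bounds=[13,26]
  i=7: D_i=min(2*3^7,26)=26, bounds=[13,26]
  i=8: D_i=min(2*3^8,26)=26, bounds=[13,26]
  i=9: D_i=min(2*3^9,26)=26, bounds=[13,26]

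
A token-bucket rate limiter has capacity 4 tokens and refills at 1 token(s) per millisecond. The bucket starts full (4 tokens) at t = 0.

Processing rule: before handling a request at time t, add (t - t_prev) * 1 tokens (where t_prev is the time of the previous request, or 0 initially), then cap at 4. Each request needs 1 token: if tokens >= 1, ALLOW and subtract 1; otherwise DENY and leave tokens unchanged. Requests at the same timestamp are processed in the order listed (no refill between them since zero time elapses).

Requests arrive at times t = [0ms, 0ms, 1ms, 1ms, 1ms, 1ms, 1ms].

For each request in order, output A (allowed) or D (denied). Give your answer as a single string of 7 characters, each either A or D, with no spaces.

Answer: AAAAADD

Derivation:
Simulating step by step:
  req#1 t=0ms: ALLOW
  req#2 t=0ms: ALLOW
  req#3 t=1ms: ALLOW
  req#4 t=1ms: ALLOW
  req#5 t=1ms: ALLOW
  req#6 t=1ms: DENY
  req#7 t=1ms: DENY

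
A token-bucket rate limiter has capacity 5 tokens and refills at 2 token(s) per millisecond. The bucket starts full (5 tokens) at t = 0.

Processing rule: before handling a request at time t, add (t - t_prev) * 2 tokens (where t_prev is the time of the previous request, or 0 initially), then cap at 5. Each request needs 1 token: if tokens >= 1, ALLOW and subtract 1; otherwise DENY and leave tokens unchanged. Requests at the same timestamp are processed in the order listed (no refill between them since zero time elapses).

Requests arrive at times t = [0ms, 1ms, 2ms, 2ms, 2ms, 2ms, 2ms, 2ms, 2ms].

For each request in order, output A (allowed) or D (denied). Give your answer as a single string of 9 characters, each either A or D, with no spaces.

Simulating step by step:
  req#1 t=0ms: ALLOW
  req#2 t=1ms: ALLOW
  req#3 t=2ms: ALLOW
  req#4 t=2ms: ALLOW
  req#5 t=2ms: ALLOW
  req#6 t=2ms: ALLOW
  req#7 t=2ms: ALLOW
  req#8 t=2ms: DENY
  req#9 t=2ms: DENY

Answer: AAAAAAADD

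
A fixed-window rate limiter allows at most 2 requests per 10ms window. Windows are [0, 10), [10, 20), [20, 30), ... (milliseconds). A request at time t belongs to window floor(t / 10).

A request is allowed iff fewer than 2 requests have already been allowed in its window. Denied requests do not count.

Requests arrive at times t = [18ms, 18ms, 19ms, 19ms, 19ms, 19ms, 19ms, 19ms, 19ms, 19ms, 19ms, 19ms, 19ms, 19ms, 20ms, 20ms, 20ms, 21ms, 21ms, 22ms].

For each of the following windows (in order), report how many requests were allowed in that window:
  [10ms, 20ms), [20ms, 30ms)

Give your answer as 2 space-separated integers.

Processing requests:
  req#1 t=18ms (window 1): ALLOW
  req#2 t=18ms (window 1): ALLOW
  req#3 t=19ms (window 1): DENY
  req#4 t=19ms (window 1): DENY
  req#5 t=19ms (window 1): DENY
  req#6 t=19ms (window 1): DENY
  req#7 t=19ms (window 1): DENY
  req#8 t=19ms (window 1): DENY
  req#9 t=19ms (window 1): DENY
  req#10 t=19ms (window 1): DENY
  req#11 t=19ms (window 1): DENY
  req#12 t=19ms (window 1): DENY
  req#13 t=19ms (window 1): DENY
  req#14 t=19ms (window 1): DENY
  req#15 t=20ms (window 2): ALLOW
  req#16 t=20ms (window 2): ALLOW
  req#17 t=20ms (window 2): DENY
  req#18 t=21ms (window 2): DENY
  req#19 t=21ms (window 2): DENY
  req#20 t=22ms (window 2): DENY

Allowed counts by window: 2 2

Answer: 2 2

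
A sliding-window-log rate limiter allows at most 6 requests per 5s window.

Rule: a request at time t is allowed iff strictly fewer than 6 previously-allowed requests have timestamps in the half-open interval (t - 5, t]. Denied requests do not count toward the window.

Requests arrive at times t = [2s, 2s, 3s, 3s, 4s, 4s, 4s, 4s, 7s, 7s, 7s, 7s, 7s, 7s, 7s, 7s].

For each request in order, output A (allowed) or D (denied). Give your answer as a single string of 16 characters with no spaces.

Tracking allowed requests in the window:
  req#1 t=2s: ALLOW
  req#2 t=2s: ALLOW
  req#3 t=3s: ALLOW
  req#4 t=3s: ALLOW
  req#5 t=4s: ALLOW
  req#6 t=4s: ALLOW
  req#7 t=4s: DENY
  req#8 t=4s: DENY
  req#9 t=7s: ALLOW
  req#10 t=7s: ALLOW
  req#11 t=7s: DENY
  req#12 t=7s: DENY
  req#13 t=7s: DENY
  req#14 t=7s: DENY
  req#15 t=7s: DENY
  req#16 t=7s: DENY

Answer: AAAAAADDAADDDDDD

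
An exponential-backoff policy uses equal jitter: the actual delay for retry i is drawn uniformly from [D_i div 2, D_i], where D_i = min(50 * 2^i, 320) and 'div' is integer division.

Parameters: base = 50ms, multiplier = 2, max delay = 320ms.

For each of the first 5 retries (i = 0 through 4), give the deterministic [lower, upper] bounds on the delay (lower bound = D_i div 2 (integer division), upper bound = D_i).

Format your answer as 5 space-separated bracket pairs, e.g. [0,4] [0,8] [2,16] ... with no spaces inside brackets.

Computing bounds per retry:
  i=0: D_i=min(50*2^0,320)=50, bounds=[25,50]
  i=1: D_i=min(50*2^1,320)=100, bounds=[50,100]
  i=2: D_i=min(50*2^2,320)=200, bounds=[100,200]
  i=3: D_i=min(50*2^3,320)=320, bounds=[160,320]
  i=4: D_i=min(50*2^4,320)=320, bounds=[160,320]

Answer: [25,50] [50,100] [100,200] [160,320] [160,320]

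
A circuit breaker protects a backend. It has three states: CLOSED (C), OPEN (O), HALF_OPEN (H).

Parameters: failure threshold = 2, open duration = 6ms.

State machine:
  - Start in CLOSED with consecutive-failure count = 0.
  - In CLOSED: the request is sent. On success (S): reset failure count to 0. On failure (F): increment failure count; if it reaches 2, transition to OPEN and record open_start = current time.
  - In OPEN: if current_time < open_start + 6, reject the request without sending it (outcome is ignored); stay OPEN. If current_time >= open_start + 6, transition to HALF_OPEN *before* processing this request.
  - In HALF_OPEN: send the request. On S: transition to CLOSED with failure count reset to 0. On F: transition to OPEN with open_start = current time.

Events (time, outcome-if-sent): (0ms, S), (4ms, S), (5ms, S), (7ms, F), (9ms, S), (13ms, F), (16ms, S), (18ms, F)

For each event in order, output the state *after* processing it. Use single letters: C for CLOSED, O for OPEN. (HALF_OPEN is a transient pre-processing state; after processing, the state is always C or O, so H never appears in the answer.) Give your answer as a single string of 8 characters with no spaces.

Answer: CCCCCCCC

Derivation:
State after each event:
  event#1 t=0ms outcome=S: state=CLOSED
  event#2 t=4ms outcome=S: state=CLOSED
  event#3 t=5ms outcome=S: state=CLOSED
  event#4 t=7ms outcome=F: state=CLOSED
  event#5 t=9ms outcome=S: state=CLOSED
  event#6 t=13ms outcome=F: state=CLOSED
  event#7 t=16ms outcome=S: state=CLOSED
  event#8 t=18ms outcome=F: state=CLOSED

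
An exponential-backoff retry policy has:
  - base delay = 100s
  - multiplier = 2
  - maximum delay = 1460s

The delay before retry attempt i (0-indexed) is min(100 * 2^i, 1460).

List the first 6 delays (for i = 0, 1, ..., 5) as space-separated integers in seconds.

Computing each delay:
  i=0: min(100*2^0, 1460) = 100
  i=1: min(100*2^1, 1460) = 200
  i=2: min(100*2^2, 1460) = 400
  i=3: min(100*2^3, 1460) = 800
  i=4: min(100*2^4, 1460) = 1460
  i=5: min(100*2^5, 1460) = 1460

Answer: 100 200 400 800 1460 1460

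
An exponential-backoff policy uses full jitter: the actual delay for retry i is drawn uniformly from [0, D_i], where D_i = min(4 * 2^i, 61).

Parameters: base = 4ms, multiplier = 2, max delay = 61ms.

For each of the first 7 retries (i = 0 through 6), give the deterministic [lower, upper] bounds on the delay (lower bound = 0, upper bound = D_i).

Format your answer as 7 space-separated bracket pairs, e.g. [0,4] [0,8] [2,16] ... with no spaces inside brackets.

Answer: [0,4] [0,8] [0,16] [0,32] [0,61] [0,61] [0,61]

Derivation:
Computing bounds per retry:
  i=0: D_i=min(4*2^0,61)=4, bounds=[0,4]
  i=1: D_i=min(4*2^1,61)=8, bounds=[0,8]
  i=2: D_i=min(4*2^2,61)=16, bounds=[0,16]
  i=3: D_i=min(4*2^3,61)=32, bounds=[0,32]
  i=4: D_i=min(4*2^4,61)=61, bounds=[0,61]
  i=5: D_i=min(4*2^5,61)=61, bounds=[0,61]
  i=6: D_i=min(4*2^6,61)=61, bounds=[0,61]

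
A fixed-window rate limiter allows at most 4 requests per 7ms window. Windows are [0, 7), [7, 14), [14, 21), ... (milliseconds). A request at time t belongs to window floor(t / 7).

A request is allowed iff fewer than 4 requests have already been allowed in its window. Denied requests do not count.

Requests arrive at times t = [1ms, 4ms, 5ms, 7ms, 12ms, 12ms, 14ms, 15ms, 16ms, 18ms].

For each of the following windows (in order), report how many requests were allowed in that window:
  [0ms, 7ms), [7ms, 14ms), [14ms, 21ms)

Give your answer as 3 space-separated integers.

Processing requests:
  req#1 t=1ms (window 0): ALLOW
  req#2 t=4ms (window 0): ALLOW
  req#3 t=5ms (window 0): ALLOW
  req#4 t=7ms (window 1): ALLOW
  req#5 t=12ms (window 1): ALLOW
  req#6 t=12ms (window 1): ALLOW
  req#7 t=14ms (window 2): ALLOW
  req#8 t=15ms (window 2): ALLOW
  req#9 t=16ms (window 2): ALLOW
  req#10 t=18ms (window 2): ALLOW

Allowed counts by window: 3 3 4

Answer: 3 3 4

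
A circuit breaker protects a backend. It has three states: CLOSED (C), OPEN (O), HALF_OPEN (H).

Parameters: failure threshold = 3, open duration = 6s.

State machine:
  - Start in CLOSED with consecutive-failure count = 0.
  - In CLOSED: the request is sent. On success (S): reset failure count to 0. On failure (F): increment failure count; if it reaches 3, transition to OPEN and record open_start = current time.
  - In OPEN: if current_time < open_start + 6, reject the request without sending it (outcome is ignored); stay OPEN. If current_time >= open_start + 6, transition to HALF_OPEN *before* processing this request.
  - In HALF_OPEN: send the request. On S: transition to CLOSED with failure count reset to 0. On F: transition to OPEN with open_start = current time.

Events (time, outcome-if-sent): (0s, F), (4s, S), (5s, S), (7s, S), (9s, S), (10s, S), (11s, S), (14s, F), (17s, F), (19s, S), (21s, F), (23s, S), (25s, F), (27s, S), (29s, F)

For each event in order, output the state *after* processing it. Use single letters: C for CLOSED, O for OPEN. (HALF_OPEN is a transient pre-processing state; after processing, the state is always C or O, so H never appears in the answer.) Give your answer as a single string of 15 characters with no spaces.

Answer: CCCCCCCCCCCCCCC

Derivation:
State after each event:
  event#1 t=0s outcome=F: state=CLOSED
  event#2 t=4s outcome=S: state=CLOSED
  event#3 t=5s outcome=S: state=CLOSED
  event#4 t=7s outcome=S: state=CLOSED
  event#5 t=9s outcome=S: state=CLOSED
  event#6 t=10s outcome=S: state=CLOSED
  event#7 t=11s outcome=S: state=CLOSED
  event#8 t=14s outcome=F: state=CLOSED
  event#9 t=17s outcome=F: state=CLOSED
  event#10 t=19s outcome=S: state=CLOSED
  event#11 t=21s outcome=F: state=CLOSED
  event#12 t=23s outcome=S: state=CLOSED
  event#13 t=25s outcome=F: state=CLOSED
  event#14 t=27s outcome=S: state=CLOSED
  event#15 t=29s outcome=F: state=CLOSED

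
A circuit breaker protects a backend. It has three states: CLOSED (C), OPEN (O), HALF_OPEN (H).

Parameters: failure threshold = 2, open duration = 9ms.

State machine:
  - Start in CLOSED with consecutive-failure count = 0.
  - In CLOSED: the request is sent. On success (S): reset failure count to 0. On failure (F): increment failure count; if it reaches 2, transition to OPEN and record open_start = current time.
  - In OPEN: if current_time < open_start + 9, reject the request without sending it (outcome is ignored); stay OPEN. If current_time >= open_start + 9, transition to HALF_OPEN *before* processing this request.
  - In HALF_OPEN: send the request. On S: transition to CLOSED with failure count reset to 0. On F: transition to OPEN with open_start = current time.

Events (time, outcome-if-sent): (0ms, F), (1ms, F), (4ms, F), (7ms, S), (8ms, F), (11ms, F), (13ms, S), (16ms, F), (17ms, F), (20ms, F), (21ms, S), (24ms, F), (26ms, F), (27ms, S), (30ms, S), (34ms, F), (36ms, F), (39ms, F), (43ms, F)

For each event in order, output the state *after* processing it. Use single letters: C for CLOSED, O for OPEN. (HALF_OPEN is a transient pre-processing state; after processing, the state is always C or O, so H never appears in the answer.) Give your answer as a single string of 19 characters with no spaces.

Answer: COOOOOOOOOOOOOCCOOO

Derivation:
State after each event:
  event#1 t=0ms outcome=F: state=CLOSED
  event#2 t=1ms outcome=F: state=OPEN
  event#3 t=4ms outcome=F: state=OPEN
  event#4 t=7ms outcome=S: state=OPEN
  event#5 t=8ms outcome=F: state=OPEN
  event#6 t=11ms outcome=F: state=OPEN
  event#7 t=13ms outcome=S: state=OPEN
  event#8 t=16ms outcome=F: state=OPEN
  event#9 t=17ms outcome=F: state=OPEN
  event#10 t=20ms outcome=F: state=OPEN
  event#11 t=21ms outcome=S: state=OPEN
  event#12 t=24ms outcome=F: state=OPEN
  event#13 t=26ms outcome=F: state=OPEN
  event#14 t=27ms outcome=S: state=OPEN
  event#15 t=30ms outcome=S: state=CLOSED
  event#16 t=34ms outcome=F: state=CLOSED
  event#17 t=36ms outcome=F: state=OPEN
  event#18 t=39ms outcome=F: state=OPEN
  event#19 t=43ms outcome=F: state=OPEN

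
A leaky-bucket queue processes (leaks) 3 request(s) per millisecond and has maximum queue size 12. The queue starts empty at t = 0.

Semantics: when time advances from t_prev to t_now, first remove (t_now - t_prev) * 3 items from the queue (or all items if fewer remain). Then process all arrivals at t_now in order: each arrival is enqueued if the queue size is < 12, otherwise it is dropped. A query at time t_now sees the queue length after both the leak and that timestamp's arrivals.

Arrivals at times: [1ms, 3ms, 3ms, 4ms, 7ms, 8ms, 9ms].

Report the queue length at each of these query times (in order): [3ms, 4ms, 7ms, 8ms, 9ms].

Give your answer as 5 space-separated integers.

Answer: 2 1 1 1 1

Derivation:
Queue lengths at query times:
  query t=3ms: backlog = 2
  query t=4ms: backlog = 1
  query t=7ms: backlog = 1
  query t=8ms: backlog = 1
  query t=9ms: backlog = 1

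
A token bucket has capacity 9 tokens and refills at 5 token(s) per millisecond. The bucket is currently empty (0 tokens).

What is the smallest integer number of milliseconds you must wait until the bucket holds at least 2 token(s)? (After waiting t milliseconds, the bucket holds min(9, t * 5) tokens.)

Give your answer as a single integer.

Need t * 5 >= 2, so t >= 2/5.
Smallest integer t = ceil(2/5) = 1.

Answer: 1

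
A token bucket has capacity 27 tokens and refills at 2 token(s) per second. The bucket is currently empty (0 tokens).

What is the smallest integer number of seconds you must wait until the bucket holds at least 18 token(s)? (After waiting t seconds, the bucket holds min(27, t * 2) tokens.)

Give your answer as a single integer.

Need t * 2 >= 18, so t >= 18/2.
Smallest integer t = ceil(18/2) = 9.

Answer: 9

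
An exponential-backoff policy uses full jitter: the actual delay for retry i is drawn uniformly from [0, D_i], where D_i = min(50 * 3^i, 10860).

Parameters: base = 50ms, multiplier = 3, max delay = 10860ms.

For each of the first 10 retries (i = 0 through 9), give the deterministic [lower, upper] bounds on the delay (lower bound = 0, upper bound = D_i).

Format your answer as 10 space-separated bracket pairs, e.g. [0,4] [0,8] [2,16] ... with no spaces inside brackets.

Computing bounds per retry:
  i=0: D_i=min(50*3^0,10860)=50, bounds=[0,50]
  i=1: D_i=min(50*3^1,10860)=150, bounds=[0,150]
  i=2: D_i=min(50*3^2,10860)=450, bounds=[0,450]
  i=3: D_i=min(50*3^3,10860)=1350, bounds=[0,1350]
  i=4: D_i=min(50*3^4,10860)=4050, bounds=[0,4050]
  i=5: D_i=min(50*3^5,10860)=10860, bounds=[0,10860]
  i=6: D_i=min(50*3^6,10860)=10860, bounds=[0,10860]
  i=7: D_i=min(50*3^7,10860)=10860, bounds=[0,10860]
  i=8: D_i=min(50*3^8,10860)=10860, bounds=[0,10860]
  i=9: D_i=min(50*3^9,10860)=10860, bounds=[0,10860]

Answer: [0,50] [0,150] [0,450] [0,1350] [0,4050] [0,10860] [0,10860] [0,10860] [0,10860] [0,10860]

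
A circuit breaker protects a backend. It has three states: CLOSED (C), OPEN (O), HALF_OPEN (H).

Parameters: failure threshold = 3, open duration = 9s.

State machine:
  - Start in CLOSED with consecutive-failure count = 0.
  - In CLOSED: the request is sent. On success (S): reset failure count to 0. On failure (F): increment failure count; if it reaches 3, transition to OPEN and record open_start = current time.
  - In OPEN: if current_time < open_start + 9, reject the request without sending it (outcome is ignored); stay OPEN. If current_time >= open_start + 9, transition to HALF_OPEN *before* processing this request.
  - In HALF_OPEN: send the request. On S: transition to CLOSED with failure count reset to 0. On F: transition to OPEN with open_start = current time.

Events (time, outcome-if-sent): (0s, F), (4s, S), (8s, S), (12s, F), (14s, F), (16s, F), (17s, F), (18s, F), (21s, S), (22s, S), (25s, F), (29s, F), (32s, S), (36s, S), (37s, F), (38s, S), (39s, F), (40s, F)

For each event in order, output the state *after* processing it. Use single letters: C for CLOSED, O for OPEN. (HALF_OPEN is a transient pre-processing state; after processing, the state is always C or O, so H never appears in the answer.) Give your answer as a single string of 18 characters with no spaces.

State after each event:
  event#1 t=0s outcome=F: state=CLOSED
  event#2 t=4s outcome=S: state=CLOSED
  event#3 t=8s outcome=S: state=CLOSED
  event#4 t=12s outcome=F: state=CLOSED
  event#5 t=14s outcome=F: state=CLOSED
  event#6 t=16s outcome=F: state=OPEN
  event#7 t=17s outcome=F: state=OPEN
  event#8 t=18s outcome=F: state=OPEN
  event#9 t=21s outcome=S: state=OPEN
  event#10 t=22s outcome=S: state=OPEN
  event#11 t=25s outcome=F: state=OPEN
  event#12 t=29s outcome=F: state=OPEN
  event#13 t=32s outcome=S: state=OPEN
  event#14 t=36s outcome=S: state=CLOSED
  event#15 t=37s outcome=F: state=CLOSED
  event#16 t=38s outcome=S: state=CLOSED
  event#17 t=39s outcome=F: state=CLOSED
  event#18 t=40s outcome=F: state=CLOSED

Answer: CCCCCOOOOOOOOCCCCC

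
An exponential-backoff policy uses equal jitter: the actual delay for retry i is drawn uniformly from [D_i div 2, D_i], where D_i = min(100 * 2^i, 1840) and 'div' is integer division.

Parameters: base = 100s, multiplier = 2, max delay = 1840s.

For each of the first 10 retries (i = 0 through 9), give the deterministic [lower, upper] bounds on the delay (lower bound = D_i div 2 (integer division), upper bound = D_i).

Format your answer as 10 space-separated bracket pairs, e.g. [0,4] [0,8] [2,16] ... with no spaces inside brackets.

Computing bounds per retry:
  i=0: D_i=min(100*2^0,1840)=100, bounds=[50,100]
  i=1: D_i=min(100*2^1,1840)=200, bounds=[100,200]
  i=2: D_i=min(100*2^2,1840)=400, bounds=[200,400]
  i=3: D_i=min(100*2^3,1840)=800, bounds=[400,800]
  i=4: D_i=min(100*2^4,1840)=1600, bounds=[800,1600]
  i=5: D_i=min(100*2^5,1840)=1840, bounds=[920,1840]
  i=6: D_i=min(100*2^6,1840)=1840, bounds=[920,1840]
  i=7: D_i=min(100*2^7,1840)=1840, bounds=[920,1840]
  i=8: D_i=min(100*2^8,1840)=1840, bounds=[920,1840]
  i=9: D_i=min(100*2^9,1840)=1840, bounds=[920,1840]

Answer: [50,100] [100,200] [200,400] [400,800] [800,1600] [920,1840] [920,1840] [920,1840] [920,1840] [920,1840]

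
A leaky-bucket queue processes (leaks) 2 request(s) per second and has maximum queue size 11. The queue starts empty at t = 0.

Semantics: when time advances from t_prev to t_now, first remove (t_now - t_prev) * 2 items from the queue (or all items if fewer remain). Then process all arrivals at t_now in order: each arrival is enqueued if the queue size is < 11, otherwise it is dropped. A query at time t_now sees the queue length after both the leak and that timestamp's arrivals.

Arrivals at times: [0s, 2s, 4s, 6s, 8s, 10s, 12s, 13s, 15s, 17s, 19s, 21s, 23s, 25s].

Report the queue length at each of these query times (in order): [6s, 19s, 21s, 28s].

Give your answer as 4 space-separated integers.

Queue lengths at query times:
  query t=6s: backlog = 1
  query t=19s: backlog = 1
  query t=21s: backlog = 1
  query t=28s: backlog = 0

Answer: 1 1 1 0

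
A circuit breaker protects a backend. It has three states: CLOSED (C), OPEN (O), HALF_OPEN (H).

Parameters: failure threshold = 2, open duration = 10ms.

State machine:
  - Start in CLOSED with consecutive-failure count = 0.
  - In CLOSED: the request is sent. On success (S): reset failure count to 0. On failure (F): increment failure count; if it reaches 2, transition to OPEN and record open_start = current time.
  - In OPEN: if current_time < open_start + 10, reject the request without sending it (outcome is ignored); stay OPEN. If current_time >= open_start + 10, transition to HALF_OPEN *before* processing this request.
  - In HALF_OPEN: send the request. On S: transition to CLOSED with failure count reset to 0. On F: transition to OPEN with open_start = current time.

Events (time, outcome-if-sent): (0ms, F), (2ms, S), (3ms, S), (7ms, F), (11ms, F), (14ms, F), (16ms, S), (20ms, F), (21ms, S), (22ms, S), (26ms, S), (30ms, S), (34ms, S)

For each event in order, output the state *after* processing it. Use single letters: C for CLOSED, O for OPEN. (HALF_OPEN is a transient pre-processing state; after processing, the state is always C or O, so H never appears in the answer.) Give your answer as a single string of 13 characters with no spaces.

Answer: CCCCOOOOCCCCC

Derivation:
State after each event:
  event#1 t=0ms outcome=F: state=CLOSED
  event#2 t=2ms outcome=S: state=CLOSED
  event#3 t=3ms outcome=S: state=CLOSED
  event#4 t=7ms outcome=F: state=CLOSED
  event#5 t=11ms outcome=F: state=OPEN
  event#6 t=14ms outcome=F: state=OPEN
  event#7 t=16ms outcome=S: state=OPEN
  event#8 t=20ms outcome=F: state=OPEN
  event#9 t=21ms outcome=S: state=CLOSED
  event#10 t=22ms outcome=S: state=CLOSED
  event#11 t=26ms outcome=S: state=CLOSED
  event#12 t=30ms outcome=S: state=CLOSED
  event#13 t=34ms outcome=S: state=CLOSED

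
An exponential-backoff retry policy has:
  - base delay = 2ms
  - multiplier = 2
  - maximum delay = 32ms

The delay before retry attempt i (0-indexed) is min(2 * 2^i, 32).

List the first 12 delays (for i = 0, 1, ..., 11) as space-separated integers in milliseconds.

Computing each delay:
  i=0: min(2*2^0, 32) = 2
  i=1: min(2*2^1, 32) = 4
  i=2: min(2*2^2, 32) = 8
  i=3: min(2*2^3, 32) = 16
  i=4: min(2*2^4, 32) = 32
  i=5: min(2*2^5, 32) = 32
  i=6: min(2*2^6, 32) = 32
  i=7: min(2*2^7, 32) = 32
  i=8: min(2*2^8, 32) = 32
  i=9: min(2*2^9, 32) = 32
  i=10: min(2*2^10, 32) = 32
  i=11: min(2*2^11, 32) = 32

Answer: 2 4 8 16 32 32 32 32 32 32 32 32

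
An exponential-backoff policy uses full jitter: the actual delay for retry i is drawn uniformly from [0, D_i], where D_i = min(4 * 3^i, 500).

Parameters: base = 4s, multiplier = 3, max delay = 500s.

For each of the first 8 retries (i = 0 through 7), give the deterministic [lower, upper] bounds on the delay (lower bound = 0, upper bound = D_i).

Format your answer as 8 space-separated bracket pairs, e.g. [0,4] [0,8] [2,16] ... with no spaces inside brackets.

Answer: [0,4] [0,12] [0,36] [0,108] [0,324] [0,500] [0,500] [0,500]

Derivation:
Computing bounds per retry:
  i=0: D_i=min(4*3^0,500)=4, bounds=[0,4]
  i=1: D_i=min(4*3^1,500)=12, bounds=[0,12]
  i=2: D_i=min(4*3^2,500)=36, bounds=[0,36]
  i=3: D_i=min(4*3^3,500)=108, bounds=[0,108]
  i=4: D_i=min(4*3^4,500)=324, bounds=[0,324]
  i=5: D_i=min(4*3^5,500)=500, bounds=[0,500]
  i=6: D_i=min(4*3^6,500)=500, bounds=[0,500]
  i=7: D_i=min(4*3^7,500)=500, bounds=[0,500]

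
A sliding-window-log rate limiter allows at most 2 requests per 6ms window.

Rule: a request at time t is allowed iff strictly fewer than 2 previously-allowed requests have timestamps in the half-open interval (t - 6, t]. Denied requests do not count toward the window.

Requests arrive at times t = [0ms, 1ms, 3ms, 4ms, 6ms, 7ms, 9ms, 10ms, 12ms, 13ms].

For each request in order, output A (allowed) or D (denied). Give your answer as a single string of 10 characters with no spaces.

Tracking allowed requests in the window:
  req#1 t=0ms: ALLOW
  req#2 t=1ms: ALLOW
  req#3 t=3ms: DENY
  req#4 t=4ms: DENY
  req#5 t=6ms: ALLOW
  req#6 t=7ms: ALLOW
  req#7 t=9ms: DENY
  req#8 t=10ms: DENY
  req#9 t=12ms: ALLOW
  req#10 t=13ms: ALLOW

Answer: AADDAADDAA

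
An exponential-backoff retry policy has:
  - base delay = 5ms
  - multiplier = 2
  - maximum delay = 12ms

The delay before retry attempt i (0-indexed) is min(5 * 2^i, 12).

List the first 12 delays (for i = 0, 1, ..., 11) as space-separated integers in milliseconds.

Computing each delay:
  i=0: min(5*2^0, 12) = 5
  i=1: min(5*2^1, 12) = 10
  i=2: min(5*2^2, 12) = 12
  i=3: min(5*2^3, 12) = 12
  i=4: min(5*2^4, 12) = 12
  i=5: min(5*2^5, 12) = 12
  i=6: min(5*2^6, 12) = 12
  i=7: min(5*2^7, 12) = 12
  i=8: min(5*2^8, 12) = 12
  i=9: min(5*2^9, 12) = 12
  i=10: min(5*2^10, 12) = 12
  i=11: min(5*2^11, 12) = 12

Answer: 5 10 12 12 12 12 12 12 12 12 12 12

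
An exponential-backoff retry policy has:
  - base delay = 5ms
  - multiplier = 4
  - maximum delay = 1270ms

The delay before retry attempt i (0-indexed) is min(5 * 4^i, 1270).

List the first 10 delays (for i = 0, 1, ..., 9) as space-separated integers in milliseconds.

Computing each delay:
  i=0: min(5*4^0, 1270) = 5
  i=1: min(5*4^1, 1270) = 20
  i=2: min(5*4^2, 1270) = 80
  i=3: min(5*4^3, 1270) = 320
  i=4: min(5*4^4, 1270) = 1270
  i=5: min(5*4^5, 1270) = 1270
  i=6: min(5*4^6, 1270) = 1270
  i=7: min(5*4^7, 1270) = 1270
  i=8: min(5*4^8, 1270) = 1270
  i=9: min(5*4^9, 1270) = 1270

Answer: 5 20 80 320 1270 1270 1270 1270 1270 1270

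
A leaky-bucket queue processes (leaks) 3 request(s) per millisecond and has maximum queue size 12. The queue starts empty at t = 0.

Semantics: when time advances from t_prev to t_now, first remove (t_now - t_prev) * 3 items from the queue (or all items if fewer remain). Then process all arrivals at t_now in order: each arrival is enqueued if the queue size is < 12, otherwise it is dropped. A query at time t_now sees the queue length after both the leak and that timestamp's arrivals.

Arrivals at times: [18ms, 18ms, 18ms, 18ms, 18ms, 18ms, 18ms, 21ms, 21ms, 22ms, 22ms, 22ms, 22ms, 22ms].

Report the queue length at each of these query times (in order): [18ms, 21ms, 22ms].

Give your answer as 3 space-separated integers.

Answer: 7 2 5

Derivation:
Queue lengths at query times:
  query t=18ms: backlog = 7
  query t=21ms: backlog = 2
  query t=22ms: backlog = 5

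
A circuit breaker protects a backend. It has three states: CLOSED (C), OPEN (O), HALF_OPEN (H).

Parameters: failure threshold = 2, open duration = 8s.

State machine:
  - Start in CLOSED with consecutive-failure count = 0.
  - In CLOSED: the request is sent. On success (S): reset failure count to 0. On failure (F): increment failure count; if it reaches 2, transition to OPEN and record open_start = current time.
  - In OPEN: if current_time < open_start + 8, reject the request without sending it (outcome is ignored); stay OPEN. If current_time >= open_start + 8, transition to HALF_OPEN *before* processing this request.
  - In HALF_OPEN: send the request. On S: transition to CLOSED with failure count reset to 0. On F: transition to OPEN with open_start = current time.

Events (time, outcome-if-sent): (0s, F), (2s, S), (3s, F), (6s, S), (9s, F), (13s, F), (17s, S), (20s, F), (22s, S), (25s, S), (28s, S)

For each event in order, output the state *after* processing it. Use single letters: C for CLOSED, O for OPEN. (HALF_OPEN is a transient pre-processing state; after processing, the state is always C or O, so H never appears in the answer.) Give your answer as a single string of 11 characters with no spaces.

Answer: CCCCCOOOCCC

Derivation:
State after each event:
  event#1 t=0s outcome=F: state=CLOSED
  event#2 t=2s outcome=S: state=CLOSED
  event#3 t=3s outcome=F: state=CLOSED
  event#4 t=6s outcome=S: state=CLOSED
  event#5 t=9s outcome=F: state=CLOSED
  event#6 t=13s outcome=F: state=OPEN
  event#7 t=17s outcome=S: state=OPEN
  event#8 t=20s outcome=F: state=OPEN
  event#9 t=22s outcome=S: state=CLOSED
  event#10 t=25s outcome=S: state=CLOSED
  event#11 t=28s outcome=S: state=CLOSED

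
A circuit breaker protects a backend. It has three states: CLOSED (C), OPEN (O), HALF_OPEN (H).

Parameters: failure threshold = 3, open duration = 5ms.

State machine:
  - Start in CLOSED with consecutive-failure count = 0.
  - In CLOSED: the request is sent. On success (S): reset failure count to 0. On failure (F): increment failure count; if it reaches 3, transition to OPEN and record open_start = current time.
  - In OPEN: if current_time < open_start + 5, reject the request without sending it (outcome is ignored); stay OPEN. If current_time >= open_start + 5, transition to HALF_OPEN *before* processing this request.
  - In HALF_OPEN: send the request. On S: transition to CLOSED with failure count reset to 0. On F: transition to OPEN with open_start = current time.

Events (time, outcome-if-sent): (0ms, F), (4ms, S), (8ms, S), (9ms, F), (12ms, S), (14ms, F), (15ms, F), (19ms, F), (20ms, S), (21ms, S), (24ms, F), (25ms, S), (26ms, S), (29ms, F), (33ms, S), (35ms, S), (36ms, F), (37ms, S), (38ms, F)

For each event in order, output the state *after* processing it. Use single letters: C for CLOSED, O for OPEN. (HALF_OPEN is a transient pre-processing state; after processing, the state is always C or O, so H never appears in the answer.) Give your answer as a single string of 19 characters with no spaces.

State after each event:
  event#1 t=0ms outcome=F: state=CLOSED
  event#2 t=4ms outcome=S: state=CLOSED
  event#3 t=8ms outcome=S: state=CLOSED
  event#4 t=9ms outcome=F: state=CLOSED
  event#5 t=12ms outcome=S: state=CLOSED
  event#6 t=14ms outcome=F: state=CLOSED
  event#7 t=15ms outcome=F: state=CLOSED
  event#8 t=19ms outcome=F: state=OPEN
  event#9 t=20ms outcome=S: state=OPEN
  event#10 t=21ms outcome=S: state=OPEN
  event#11 t=24ms outcome=F: state=OPEN
  event#12 t=25ms outcome=S: state=OPEN
  event#13 t=26ms outcome=S: state=OPEN
  event#14 t=29ms outcome=F: state=OPEN
  event#15 t=33ms outcome=S: state=OPEN
  event#16 t=35ms outcome=S: state=CLOSED
  event#17 t=36ms outcome=F: state=CLOSED
  event#18 t=37ms outcome=S: state=CLOSED
  event#19 t=38ms outcome=F: state=CLOSED

Answer: CCCCCCCOOOOOOOOCCCC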